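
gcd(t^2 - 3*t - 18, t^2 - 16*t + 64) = 1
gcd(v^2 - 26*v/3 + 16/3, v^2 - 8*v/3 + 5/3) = 1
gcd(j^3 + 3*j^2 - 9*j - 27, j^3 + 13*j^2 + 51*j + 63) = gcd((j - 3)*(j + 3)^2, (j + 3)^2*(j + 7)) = j^2 + 6*j + 9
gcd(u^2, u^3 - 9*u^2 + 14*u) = u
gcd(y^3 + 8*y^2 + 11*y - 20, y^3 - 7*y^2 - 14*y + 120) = y + 4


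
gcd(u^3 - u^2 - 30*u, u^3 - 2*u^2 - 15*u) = u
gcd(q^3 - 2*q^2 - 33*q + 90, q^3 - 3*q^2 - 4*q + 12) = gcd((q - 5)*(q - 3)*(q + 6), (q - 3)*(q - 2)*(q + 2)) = q - 3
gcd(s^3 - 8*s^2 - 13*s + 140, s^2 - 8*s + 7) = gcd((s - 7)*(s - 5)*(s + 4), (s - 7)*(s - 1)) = s - 7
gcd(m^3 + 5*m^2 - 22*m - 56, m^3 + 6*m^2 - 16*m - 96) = m - 4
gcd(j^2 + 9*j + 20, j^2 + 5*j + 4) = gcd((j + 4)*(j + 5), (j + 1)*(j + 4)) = j + 4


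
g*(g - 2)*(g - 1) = g^3 - 3*g^2 + 2*g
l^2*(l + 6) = l^3 + 6*l^2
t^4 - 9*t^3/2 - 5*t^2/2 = t^2*(t - 5)*(t + 1/2)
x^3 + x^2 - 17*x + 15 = (x - 3)*(x - 1)*(x + 5)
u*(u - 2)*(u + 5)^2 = u^4 + 8*u^3 + 5*u^2 - 50*u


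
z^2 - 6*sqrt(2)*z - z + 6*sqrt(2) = (z - 1)*(z - 6*sqrt(2))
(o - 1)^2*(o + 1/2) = o^3 - 3*o^2/2 + 1/2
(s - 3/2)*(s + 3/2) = s^2 - 9/4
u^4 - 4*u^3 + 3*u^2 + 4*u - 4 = (u - 2)^2*(u - 1)*(u + 1)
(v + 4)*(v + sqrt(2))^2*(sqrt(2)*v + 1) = sqrt(2)*v^4 + 5*v^3 + 4*sqrt(2)*v^3 + 4*sqrt(2)*v^2 + 20*v^2 + 2*v + 16*sqrt(2)*v + 8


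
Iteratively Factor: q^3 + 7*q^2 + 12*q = (q + 3)*(q^2 + 4*q) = (q + 3)*(q + 4)*(q)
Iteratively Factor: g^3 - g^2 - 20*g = (g)*(g^2 - g - 20) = g*(g + 4)*(g - 5)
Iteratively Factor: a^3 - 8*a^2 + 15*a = (a - 5)*(a^2 - 3*a) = (a - 5)*(a - 3)*(a)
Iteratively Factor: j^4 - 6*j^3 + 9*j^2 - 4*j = (j - 4)*(j^3 - 2*j^2 + j) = (j - 4)*(j - 1)*(j^2 - j) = j*(j - 4)*(j - 1)*(j - 1)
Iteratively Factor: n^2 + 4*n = (n + 4)*(n)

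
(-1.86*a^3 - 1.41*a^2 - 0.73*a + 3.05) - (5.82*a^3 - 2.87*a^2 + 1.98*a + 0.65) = -7.68*a^3 + 1.46*a^2 - 2.71*a + 2.4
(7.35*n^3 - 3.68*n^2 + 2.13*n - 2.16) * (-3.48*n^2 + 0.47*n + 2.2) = -25.578*n^5 + 16.2609*n^4 + 7.028*n^3 + 0.421899999999999*n^2 + 3.6708*n - 4.752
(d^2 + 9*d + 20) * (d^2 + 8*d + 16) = d^4 + 17*d^3 + 108*d^2 + 304*d + 320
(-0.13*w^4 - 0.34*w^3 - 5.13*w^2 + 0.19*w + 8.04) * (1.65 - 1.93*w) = 0.2509*w^5 + 0.4417*w^4 + 9.3399*w^3 - 8.8312*w^2 - 15.2037*w + 13.266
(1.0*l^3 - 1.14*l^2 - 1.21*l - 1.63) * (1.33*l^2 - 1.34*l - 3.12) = 1.33*l^5 - 2.8562*l^4 - 3.2017*l^3 + 3.0103*l^2 + 5.9594*l + 5.0856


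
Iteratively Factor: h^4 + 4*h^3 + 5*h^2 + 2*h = (h + 1)*(h^3 + 3*h^2 + 2*h) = (h + 1)*(h + 2)*(h^2 + h) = (h + 1)^2*(h + 2)*(h)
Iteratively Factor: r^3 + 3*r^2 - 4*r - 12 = (r + 3)*(r^2 - 4) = (r + 2)*(r + 3)*(r - 2)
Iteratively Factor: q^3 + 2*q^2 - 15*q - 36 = (q + 3)*(q^2 - q - 12) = (q + 3)^2*(q - 4)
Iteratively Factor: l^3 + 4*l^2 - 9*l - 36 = (l + 4)*(l^2 - 9) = (l + 3)*(l + 4)*(l - 3)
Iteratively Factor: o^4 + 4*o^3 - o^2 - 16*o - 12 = (o + 2)*(o^3 + 2*o^2 - 5*o - 6) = (o + 1)*(o + 2)*(o^2 + o - 6) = (o - 2)*(o + 1)*(o + 2)*(o + 3)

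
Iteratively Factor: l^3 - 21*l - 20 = (l + 4)*(l^2 - 4*l - 5) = (l + 1)*(l + 4)*(l - 5)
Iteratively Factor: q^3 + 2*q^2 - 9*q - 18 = (q + 3)*(q^2 - q - 6) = (q + 2)*(q + 3)*(q - 3)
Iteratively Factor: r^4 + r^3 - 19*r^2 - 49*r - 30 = (r + 3)*(r^3 - 2*r^2 - 13*r - 10) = (r + 2)*(r + 3)*(r^2 - 4*r - 5) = (r + 1)*(r + 2)*(r + 3)*(r - 5)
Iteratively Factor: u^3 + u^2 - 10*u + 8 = (u - 2)*(u^2 + 3*u - 4) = (u - 2)*(u + 4)*(u - 1)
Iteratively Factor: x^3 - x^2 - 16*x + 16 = (x - 1)*(x^2 - 16) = (x - 1)*(x + 4)*(x - 4)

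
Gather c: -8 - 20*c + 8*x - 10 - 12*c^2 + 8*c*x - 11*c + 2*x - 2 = -12*c^2 + c*(8*x - 31) + 10*x - 20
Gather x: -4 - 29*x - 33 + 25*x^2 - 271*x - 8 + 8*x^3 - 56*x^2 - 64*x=8*x^3 - 31*x^2 - 364*x - 45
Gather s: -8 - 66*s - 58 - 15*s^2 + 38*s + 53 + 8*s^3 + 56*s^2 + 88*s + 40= 8*s^3 + 41*s^2 + 60*s + 27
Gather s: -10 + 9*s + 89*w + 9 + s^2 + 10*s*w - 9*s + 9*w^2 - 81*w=s^2 + 10*s*w + 9*w^2 + 8*w - 1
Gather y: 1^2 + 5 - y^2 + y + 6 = -y^2 + y + 12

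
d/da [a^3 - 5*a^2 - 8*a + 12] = 3*a^2 - 10*a - 8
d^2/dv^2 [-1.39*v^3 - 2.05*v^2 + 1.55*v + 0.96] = -8.34*v - 4.1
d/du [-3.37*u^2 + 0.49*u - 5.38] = 0.49 - 6.74*u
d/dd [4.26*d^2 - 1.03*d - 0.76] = 8.52*d - 1.03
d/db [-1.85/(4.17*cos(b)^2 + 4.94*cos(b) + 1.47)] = -(15.429*cos(b) + 9.139)*sin(b)/(4.17*cos(b)^2 + 4.94*cos(b) + 1.47)^2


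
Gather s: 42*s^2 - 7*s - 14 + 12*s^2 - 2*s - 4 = 54*s^2 - 9*s - 18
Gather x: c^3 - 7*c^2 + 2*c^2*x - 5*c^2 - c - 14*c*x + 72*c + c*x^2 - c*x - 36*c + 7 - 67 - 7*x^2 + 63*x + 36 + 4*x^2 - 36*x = c^3 - 12*c^2 + 35*c + x^2*(c - 3) + x*(2*c^2 - 15*c + 27) - 24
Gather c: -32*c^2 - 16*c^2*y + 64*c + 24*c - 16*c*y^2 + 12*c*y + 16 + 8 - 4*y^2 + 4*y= c^2*(-16*y - 32) + c*(-16*y^2 + 12*y + 88) - 4*y^2 + 4*y + 24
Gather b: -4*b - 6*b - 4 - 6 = -10*b - 10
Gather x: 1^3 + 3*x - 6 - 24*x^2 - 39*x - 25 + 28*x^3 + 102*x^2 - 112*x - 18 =28*x^3 + 78*x^2 - 148*x - 48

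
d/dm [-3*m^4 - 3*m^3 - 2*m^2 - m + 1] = -12*m^3 - 9*m^2 - 4*m - 1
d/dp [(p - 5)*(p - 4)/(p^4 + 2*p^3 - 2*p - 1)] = (-2*p^3 + 29*p^2 - 100*p + 49)/(p^6 + 2*p^5 - p^4 - 4*p^3 - p^2 + 2*p + 1)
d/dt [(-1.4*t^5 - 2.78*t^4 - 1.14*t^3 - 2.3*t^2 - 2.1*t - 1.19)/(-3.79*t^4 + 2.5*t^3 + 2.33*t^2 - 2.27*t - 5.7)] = (5.306*t^8 - 7.0*t^7 - 21.0566*t^6 - 17.6768*t^5 + 38.0486*t^4 + 61.0192*t^3 + 38.533*t^2 + 31.7654*t + 9.2687)/(14.3641*t^8 - 18.95*t^7 - 11.4114*t^6 + 28.8566*t^5 + 37.2849*t^4 - 39.0782*t^3 - 21.4091*t^2 + 25.878*t + 32.49)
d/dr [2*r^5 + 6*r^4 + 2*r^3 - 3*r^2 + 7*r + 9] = 10*r^4 + 24*r^3 + 6*r^2 - 6*r + 7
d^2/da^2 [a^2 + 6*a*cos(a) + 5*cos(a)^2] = -6*a*cos(a) + 20*sin(a)^2 - 12*sin(a) - 8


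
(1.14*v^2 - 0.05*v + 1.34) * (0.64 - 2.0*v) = -2.28*v^3 + 0.8296*v^2 - 2.712*v + 0.8576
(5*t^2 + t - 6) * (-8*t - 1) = -40*t^3 - 13*t^2 + 47*t + 6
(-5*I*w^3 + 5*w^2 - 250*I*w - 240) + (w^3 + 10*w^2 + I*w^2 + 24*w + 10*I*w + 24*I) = w^3 - 5*I*w^3 + 15*w^2 + I*w^2 + 24*w - 240*I*w - 240 + 24*I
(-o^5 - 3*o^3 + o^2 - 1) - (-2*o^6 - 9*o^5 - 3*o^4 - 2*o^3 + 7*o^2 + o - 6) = 2*o^6 + 8*o^5 + 3*o^4 - o^3 - 6*o^2 - o + 5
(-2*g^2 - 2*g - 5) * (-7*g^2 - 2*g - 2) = 14*g^4 + 18*g^3 + 43*g^2 + 14*g + 10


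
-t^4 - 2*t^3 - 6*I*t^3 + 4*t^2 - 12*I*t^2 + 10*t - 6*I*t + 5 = (t + I)*(t + 5*I)*(I*t + I)^2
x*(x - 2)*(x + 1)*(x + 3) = x^4 + 2*x^3 - 5*x^2 - 6*x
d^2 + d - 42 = (d - 6)*(d + 7)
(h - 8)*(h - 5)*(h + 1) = h^3 - 12*h^2 + 27*h + 40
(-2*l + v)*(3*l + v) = -6*l^2 + l*v + v^2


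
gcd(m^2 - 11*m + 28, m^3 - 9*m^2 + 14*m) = m - 7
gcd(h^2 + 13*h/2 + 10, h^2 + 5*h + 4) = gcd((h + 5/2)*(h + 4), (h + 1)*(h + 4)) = h + 4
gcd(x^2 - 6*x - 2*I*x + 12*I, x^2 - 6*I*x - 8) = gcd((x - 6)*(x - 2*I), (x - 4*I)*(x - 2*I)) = x - 2*I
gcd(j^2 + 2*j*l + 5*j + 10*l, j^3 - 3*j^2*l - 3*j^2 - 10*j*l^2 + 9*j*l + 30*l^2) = j + 2*l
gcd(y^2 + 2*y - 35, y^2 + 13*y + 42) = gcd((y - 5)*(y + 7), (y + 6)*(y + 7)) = y + 7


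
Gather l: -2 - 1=-3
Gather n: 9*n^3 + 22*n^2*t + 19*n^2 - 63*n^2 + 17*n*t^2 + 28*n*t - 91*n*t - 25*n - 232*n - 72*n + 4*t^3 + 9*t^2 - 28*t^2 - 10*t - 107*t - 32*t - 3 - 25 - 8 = 9*n^3 + n^2*(22*t - 44) + n*(17*t^2 - 63*t - 329) + 4*t^3 - 19*t^2 - 149*t - 36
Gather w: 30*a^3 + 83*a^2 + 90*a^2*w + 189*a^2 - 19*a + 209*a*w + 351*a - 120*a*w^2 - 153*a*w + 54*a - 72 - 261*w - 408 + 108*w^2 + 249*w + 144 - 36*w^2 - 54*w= 30*a^3 + 272*a^2 + 386*a + w^2*(72 - 120*a) + w*(90*a^2 + 56*a - 66) - 336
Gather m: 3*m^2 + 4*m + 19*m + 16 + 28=3*m^2 + 23*m + 44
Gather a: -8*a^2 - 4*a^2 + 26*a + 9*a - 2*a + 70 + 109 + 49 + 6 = -12*a^2 + 33*a + 234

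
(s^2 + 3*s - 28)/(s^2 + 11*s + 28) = (s - 4)/(s + 4)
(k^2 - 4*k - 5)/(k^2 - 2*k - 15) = (k + 1)/(k + 3)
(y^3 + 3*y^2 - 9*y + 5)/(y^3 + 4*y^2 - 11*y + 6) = (y + 5)/(y + 6)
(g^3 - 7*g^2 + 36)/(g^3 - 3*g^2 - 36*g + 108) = (g + 2)/(g + 6)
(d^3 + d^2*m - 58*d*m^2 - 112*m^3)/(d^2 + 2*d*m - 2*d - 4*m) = (d^2 - d*m - 56*m^2)/(d - 2)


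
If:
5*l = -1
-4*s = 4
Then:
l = -1/5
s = -1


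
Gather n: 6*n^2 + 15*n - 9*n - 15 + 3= 6*n^2 + 6*n - 12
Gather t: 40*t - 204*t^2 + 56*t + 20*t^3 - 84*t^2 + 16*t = 20*t^3 - 288*t^2 + 112*t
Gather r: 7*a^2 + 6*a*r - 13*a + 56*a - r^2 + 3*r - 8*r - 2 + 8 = 7*a^2 + 43*a - r^2 + r*(6*a - 5) + 6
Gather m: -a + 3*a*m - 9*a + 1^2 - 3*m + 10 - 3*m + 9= -10*a + m*(3*a - 6) + 20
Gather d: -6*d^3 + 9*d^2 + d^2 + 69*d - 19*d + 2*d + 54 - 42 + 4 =-6*d^3 + 10*d^2 + 52*d + 16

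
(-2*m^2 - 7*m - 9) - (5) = -2*m^2 - 7*m - 14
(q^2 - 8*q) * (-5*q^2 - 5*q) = -5*q^4 + 35*q^3 + 40*q^2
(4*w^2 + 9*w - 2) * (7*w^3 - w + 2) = 28*w^5 + 63*w^4 - 18*w^3 - w^2 + 20*w - 4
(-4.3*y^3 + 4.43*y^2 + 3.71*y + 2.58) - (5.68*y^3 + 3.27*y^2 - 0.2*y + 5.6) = -9.98*y^3 + 1.16*y^2 + 3.91*y - 3.02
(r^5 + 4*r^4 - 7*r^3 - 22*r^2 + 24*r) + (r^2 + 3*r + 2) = r^5 + 4*r^4 - 7*r^3 - 21*r^2 + 27*r + 2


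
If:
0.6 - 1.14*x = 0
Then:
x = 0.53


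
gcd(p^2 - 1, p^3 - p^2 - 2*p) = p + 1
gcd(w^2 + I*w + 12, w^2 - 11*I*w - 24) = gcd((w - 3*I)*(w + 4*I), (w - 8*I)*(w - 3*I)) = w - 3*I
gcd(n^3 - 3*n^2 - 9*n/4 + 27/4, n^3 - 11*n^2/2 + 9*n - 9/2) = n^2 - 9*n/2 + 9/2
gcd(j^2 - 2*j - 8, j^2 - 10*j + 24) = j - 4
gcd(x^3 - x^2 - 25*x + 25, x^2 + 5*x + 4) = 1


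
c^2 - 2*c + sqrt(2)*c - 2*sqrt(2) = (c - 2)*(c + sqrt(2))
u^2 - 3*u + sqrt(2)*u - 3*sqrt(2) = (u - 3)*(u + sqrt(2))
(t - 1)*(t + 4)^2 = t^3 + 7*t^2 + 8*t - 16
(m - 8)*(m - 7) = m^2 - 15*m + 56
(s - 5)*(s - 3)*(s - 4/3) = s^3 - 28*s^2/3 + 77*s/3 - 20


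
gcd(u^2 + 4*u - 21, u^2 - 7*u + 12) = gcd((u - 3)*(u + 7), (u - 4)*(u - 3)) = u - 3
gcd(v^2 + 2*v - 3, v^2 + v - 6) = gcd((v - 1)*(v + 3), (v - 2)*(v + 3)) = v + 3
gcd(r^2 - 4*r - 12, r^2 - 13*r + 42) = r - 6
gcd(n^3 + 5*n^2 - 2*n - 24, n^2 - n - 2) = n - 2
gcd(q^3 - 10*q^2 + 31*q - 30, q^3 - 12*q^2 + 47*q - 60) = q^2 - 8*q + 15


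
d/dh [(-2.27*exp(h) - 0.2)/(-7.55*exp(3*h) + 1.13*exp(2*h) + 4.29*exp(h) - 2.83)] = (-34.277*exp(3*h) - 1.9649*exp(2*h) + 0.452*exp(h) + 7.2821)*exp(h)/(57.0025*exp(6*h) - 17.063*exp(5*h) - 63.5021*exp(4*h) + 52.4284*exp(3*h) + 12.0083*exp(2*h) - 24.2814*exp(h) + 8.0089)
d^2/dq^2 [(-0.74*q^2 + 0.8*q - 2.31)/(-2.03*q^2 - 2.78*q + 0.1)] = (-14.945672*q^3 + 58.016994*q^2 + 77.243124*q + 36.213068)/(8.365427*q^6 + 34.368306*q^5 + 45.829686*q^4 + 18.098912*q^3 - 2.25762*q^2 + 0.0834*q - 0.001)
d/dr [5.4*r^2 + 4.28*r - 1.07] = 10.8*r + 4.28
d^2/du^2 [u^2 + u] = 2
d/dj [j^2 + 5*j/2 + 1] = 2*j + 5/2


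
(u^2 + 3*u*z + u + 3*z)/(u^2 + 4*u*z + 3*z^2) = (u + 1)/(u + z)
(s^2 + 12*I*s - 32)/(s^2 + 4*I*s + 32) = (s + 4*I)/(s - 4*I)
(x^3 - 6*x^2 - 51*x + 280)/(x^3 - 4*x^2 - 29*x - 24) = (x^2 + 2*x - 35)/(x^2 + 4*x + 3)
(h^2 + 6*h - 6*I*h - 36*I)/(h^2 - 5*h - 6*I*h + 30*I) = (h + 6)/(h - 5)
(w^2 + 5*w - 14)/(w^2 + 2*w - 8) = (w + 7)/(w + 4)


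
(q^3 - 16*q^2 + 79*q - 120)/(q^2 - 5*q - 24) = (q^2 - 8*q + 15)/(q + 3)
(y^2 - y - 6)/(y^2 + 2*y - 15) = (y + 2)/(y + 5)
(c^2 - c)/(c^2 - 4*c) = (c - 1)/(c - 4)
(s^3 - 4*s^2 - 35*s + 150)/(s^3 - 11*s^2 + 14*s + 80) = (s^2 + s - 30)/(s^2 - 6*s - 16)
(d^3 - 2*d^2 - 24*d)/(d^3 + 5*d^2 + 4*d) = (d - 6)/(d + 1)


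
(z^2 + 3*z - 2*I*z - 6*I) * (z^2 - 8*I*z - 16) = z^4 + 3*z^3 - 10*I*z^3 - 32*z^2 - 30*I*z^2 - 96*z + 32*I*z + 96*I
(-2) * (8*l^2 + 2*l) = -16*l^2 - 4*l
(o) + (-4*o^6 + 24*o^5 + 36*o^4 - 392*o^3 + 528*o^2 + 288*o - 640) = -4*o^6 + 24*o^5 + 36*o^4 - 392*o^3 + 528*o^2 + 289*o - 640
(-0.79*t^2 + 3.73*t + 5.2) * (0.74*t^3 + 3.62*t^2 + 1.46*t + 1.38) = -0.5846*t^5 - 0.0996000000000006*t^4 + 16.1972*t^3 + 23.1796*t^2 + 12.7394*t + 7.176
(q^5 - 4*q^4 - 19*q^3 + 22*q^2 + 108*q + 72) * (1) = q^5 - 4*q^4 - 19*q^3 + 22*q^2 + 108*q + 72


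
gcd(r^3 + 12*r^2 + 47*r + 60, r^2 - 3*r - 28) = r + 4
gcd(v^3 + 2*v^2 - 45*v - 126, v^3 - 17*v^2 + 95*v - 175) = v - 7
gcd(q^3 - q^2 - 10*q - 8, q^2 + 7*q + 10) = q + 2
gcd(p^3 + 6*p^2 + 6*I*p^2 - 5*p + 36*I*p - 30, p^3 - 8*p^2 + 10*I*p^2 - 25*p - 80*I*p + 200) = p + 5*I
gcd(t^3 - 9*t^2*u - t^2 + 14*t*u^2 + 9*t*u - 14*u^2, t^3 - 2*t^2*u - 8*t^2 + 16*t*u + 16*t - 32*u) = t - 2*u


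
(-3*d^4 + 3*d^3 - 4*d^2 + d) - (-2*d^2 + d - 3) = -3*d^4 + 3*d^3 - 2*d^2 + 3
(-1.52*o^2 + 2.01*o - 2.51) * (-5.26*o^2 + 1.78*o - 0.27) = 7.9952*o^4 - 13.2782*o^3 + 17.1908*o^2 - 5.0105*o + 0.6777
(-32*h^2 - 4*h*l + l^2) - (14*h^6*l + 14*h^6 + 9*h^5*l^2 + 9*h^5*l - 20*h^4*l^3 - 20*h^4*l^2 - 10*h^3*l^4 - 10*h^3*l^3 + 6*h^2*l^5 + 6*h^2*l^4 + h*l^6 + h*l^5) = -14*h^6*l - 14*h^6 - 9*h^5*l^2 - 9*h^5*l + 20*h^4*l^3 + 20*h^4*l^2 + 10*h^3*l^4 + 10*h^3*l^3 - 6*h^2*l^5 - 6*h^2*l^4 - 32*h^2 - h*l^6 - h*l^5 - 4*h*l + l^2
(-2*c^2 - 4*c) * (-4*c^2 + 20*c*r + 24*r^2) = 8*c^4 - 40*c^3*r + 16*c^3 - 48*c^2*r^2 - 80*c^2*r - 96*c*r^2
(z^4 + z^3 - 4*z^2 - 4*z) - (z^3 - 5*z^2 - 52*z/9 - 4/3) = z^4 + z^2 + 16*z/9 + 4/3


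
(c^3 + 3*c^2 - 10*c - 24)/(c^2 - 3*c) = c + 6 + 8/c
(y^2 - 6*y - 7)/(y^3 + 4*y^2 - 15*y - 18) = (y - 7)/(y^2 + 3*y - 18)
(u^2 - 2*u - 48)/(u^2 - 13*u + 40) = (u + 6)/(u - 5)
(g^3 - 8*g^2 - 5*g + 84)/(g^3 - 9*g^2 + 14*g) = (g^2 - g - 12)/(g*(g - 2))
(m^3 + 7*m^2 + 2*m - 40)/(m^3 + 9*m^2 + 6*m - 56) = (m + 5)/(m + 7)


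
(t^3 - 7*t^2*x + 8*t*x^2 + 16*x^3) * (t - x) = t^4 - 8*t^3*x + 15*t^2*x^2 + 8*t*x^3 - 16*x^4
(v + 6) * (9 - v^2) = -v^3 - 6*v^2 + 9*v + 54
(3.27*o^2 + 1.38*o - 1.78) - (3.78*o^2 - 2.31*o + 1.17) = -0.51*o^2 + 3.69*o - 2.95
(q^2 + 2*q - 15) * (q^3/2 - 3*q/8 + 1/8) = q^5/2 + q^4 - 63*q^3/8 - 5*q^2/8 + 47*q/8 - 15/8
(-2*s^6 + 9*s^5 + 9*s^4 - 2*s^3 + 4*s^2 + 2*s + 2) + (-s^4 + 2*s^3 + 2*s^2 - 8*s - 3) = -2*s^6 + 9*s^5 + 8*s^4 + 6*s^2 - 6*s - 1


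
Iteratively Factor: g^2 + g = (g + 1)*(g)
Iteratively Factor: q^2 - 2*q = (q - 2)*(q)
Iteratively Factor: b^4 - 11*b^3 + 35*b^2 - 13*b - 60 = (b - 3)*(b^3 - 8*b^2 + 11*b + 20) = (b - 3)*(b + 1)*(b^2 - 9*b + 20) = (b - 4)*(b - 3)*(b + 1)*(b - 5)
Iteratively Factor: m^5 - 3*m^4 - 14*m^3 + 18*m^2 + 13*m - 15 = (m - 1)*(m^4 - 2*m^3 - 16*m^2 + 2*m + 15) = (m - 5)*(m - 1)*(m^3 + 3*m^2 - m - 3) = (m - 5)*(m - 1)^2*(m^2 + 4*m + 3) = (m - 5)*(m - 1)^2*(m + 3)*(m + 1)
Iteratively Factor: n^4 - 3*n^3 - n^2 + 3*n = (n)*(n^3 - 3*n^2 - n + 3) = n*(n - 1)*(n^2 - 2*n - 3) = n*(n - 1)*(n + 1)*(n - 3)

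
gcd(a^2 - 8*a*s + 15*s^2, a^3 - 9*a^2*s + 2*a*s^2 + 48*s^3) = -a + 3*s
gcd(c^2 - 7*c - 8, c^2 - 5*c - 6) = c + 1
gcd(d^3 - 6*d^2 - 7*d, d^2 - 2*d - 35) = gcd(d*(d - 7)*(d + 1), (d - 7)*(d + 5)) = d - 7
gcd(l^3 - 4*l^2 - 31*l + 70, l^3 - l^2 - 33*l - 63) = l - 7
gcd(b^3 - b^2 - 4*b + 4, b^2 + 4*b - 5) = b - 1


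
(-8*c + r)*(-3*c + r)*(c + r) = 24*c^3 + 13*c^2*r - 10*c*r^2 + r^3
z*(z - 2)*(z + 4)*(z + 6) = z^4 + 8*z^3 + 4*z^2 - 48*z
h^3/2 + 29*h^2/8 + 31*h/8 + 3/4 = (h/2 + 1/2)*(h + 1/4)*(h + 6)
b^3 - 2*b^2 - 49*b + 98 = (b - 7)*(b - 2)*(b + 7)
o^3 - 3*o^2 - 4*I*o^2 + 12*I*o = o*(o - 3)*(o - 4*I)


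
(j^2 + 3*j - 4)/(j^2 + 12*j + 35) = (j^2 + 3*j - 4)/(j^2 + 12*j + 35)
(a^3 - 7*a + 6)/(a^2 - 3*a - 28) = (-a^3 + 7*a - 6)/(-a^2 + 3*a + 28)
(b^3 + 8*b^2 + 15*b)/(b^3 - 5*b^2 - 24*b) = (b + 5)/(b - 8)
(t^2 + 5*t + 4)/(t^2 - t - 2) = (t + 4)/(t - 2)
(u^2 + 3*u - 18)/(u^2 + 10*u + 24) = (u - 3)/(u + 4)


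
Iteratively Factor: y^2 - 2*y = (y)*(y - 2)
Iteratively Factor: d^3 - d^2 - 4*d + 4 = (d - 2)*(d^2 + d - 2) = (d - 2)*(d + 2)*(d - 1)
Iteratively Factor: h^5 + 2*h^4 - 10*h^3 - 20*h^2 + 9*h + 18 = (h - 1)*(h^4 + 3*h^3 - 7*h^2 - 27*h - 18) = (h - 1)*(h + 3)*(h^3 - 7*h - 6) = (h - 1)*(h + 2)*(h + 3)*(h^2 - 2*h - 3) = (h - 3)*(h - 1)*(h + 2)*(h + 3)*(h + 1)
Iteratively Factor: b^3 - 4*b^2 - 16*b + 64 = (b - 4)*(b^2 - 16) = (b - 4)*(b + 4)*(b - 4)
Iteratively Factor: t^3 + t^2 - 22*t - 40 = (t + 4)*(t^2 - 3*t - 10) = (t + 2)*(t + 4)*(t - 5)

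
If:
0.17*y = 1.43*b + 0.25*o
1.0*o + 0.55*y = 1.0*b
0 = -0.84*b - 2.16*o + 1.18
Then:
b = -0.34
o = 0.68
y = -1.85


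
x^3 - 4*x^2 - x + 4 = (x - 4)*(x - 1)*(x + 1)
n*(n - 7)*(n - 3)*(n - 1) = n^4 - 11*n^3 + 31*n^2 - 21*n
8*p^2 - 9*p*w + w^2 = (-8*p + w)*(-p + w)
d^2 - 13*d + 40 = (d - 8)*(d - 5)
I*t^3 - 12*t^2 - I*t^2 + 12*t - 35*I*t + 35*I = (t + 5*I)*(t + 7*I)*(I*t - I)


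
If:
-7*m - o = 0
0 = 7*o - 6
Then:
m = -6/49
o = 6/7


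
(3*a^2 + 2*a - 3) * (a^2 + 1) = 3*a^4 + 2*a^3 + 2*a - 3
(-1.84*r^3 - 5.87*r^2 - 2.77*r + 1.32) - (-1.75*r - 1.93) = -1.84*r^3 - 5.87*r^2 - 1.02*r + 3.25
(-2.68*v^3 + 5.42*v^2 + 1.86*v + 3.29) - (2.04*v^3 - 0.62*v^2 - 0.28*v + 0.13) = -4.72*v^3 + 6.04*v^2 + 2.14*v + 3.16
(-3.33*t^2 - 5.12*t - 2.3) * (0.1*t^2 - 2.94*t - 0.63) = -0.333*t^4 + 9.2782*t^3 + 16.9207*t^2 + 9.9876*t + 1.449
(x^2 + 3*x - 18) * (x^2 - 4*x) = x^4 - x^3 - 30*x^2 + 72*x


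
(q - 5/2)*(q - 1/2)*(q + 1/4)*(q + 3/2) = q^4 - 5*q^3/4 - 29*q^2/8 + 17*q/16 + 15/32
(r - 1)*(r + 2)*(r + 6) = r^3 + 7*r^2 + 4*r - 12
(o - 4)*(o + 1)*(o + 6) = o^3 + 3*o^2 - 22*o - 24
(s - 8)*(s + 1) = s^2 - 7*s - 8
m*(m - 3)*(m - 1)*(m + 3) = m^4 - m^3 - 9*m^2 + 9*m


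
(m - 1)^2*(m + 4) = m^3 + 2*m^2 - 7*m + 4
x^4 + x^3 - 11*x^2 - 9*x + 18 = (x - 3)*(x - 1)*(x + 2)*(x + 3)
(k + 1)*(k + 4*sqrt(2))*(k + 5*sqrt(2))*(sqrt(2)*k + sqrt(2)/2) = sqrt(2)*k^4 + 3*sqrt(2)*k^3/2 + 18*k^3 + 27*k^2 + 81*sqrt(2)*k^2/2 + 9*k + 60*sqrt(2)*k + 20*sqrt(2)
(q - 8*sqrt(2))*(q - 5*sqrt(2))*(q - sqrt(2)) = q^3 - 14*sqrt(2)*q^2 + 106*q - 80*sqrt(2)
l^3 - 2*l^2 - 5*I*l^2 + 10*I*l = l*(l - 2)*(l - 5*I)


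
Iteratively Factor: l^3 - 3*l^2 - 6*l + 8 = (l - 4)*(l^2 + l - 2) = (l - 4)*(l - 1)*(l + 2)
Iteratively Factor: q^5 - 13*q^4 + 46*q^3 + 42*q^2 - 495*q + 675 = (q - 3)*(q^4 - 10*q^3 + 16*q^2 + 90*q - 225) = (q - 3)^2*(q^3 - 7*q^2 - 5*q + 75) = (q - 5)*(q - 3)^2*(q^2 - 2*q - 15) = (q - 5)*(q - 3)^2*(q + 3)*(q - 5)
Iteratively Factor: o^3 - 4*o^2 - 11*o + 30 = (o - 5)*(o^2 + o - 6) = (o - 5)*(o + 3)*(o - 2)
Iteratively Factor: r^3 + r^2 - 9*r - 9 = (r + 3)*(r^2 - 2*r - 3) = (r - 3)*(r + 3)*(r + 1)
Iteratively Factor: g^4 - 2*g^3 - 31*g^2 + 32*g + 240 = (g - 4)*(g^3 + 2*g^2 - 23*g - 60) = (g - 5)*(g - 4)*(g^2 + 7*g + 12) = (g - 5)*(g - 4)*(g + 4)*(g + 3)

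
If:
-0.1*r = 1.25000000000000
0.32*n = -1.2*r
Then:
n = 46.88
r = -12.50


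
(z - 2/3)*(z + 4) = z^2 + 10*z/3 - 8/3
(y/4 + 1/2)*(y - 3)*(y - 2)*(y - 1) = y^4/4 - y^3 - y^2/4 + 4*y - 3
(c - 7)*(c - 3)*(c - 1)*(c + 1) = c^4 - 10*c^3 + 20*c^2 + 10*c - 21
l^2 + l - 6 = (l - 2)*(l + 3)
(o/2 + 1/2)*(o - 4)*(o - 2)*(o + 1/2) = o^4/2 - 9*o^3/4 - o^2/4 + 9*o/2 + 2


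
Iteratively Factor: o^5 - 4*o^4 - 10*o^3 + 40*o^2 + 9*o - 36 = (o - 1)*(o^4 - 3*o^3 - 13*o^2 + 27*o + 36) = (o - 3)*(o - 1)*(o^3 - 13*o - 12) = (o - 3)*(o - 1)*(o + 1)*(o^2 - o - 12) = (o - 3)*(o - 1)*(o + 1)*(o + 3)*(o - 4)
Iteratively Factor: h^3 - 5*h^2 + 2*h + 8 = (h - 4)*(h^2 - h - 2) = (h - 4)*(h + 1)*(h - 2)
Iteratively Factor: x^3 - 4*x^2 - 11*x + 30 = (x - 5)*(x^2 + x - 6) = (x - 5)*(x + 3)*(x - 2)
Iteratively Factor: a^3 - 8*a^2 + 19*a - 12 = (a - 3)*(a^2 - 5*a + 4) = (a - 3)*(a - 1)*(a - 4)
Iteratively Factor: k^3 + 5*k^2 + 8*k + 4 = (k + 1)*(k^2 + 4*k + 4) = (k + 1)*(k + 2)*(k + 2)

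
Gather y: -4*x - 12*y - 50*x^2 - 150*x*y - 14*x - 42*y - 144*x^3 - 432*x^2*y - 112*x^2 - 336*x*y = -144*x^3 - 162*x^2 - 18*x + y*(-432*x^2 - 486*x - 54)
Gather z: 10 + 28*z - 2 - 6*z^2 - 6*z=-6*z^2 + 22*z + 8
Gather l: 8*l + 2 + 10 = 8*l + 12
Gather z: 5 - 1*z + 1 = 6 - z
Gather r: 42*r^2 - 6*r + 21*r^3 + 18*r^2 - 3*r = 21*r^3 + 60*r^2 - 9*r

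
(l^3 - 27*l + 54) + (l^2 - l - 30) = l^3 + l^2 - 28*l + 24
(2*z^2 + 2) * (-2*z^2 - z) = -4*z^4 - 2*z^3 - 4*z^2 - 2*z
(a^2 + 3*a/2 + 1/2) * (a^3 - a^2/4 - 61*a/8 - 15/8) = a^5 + 5*a^4/4 - 15*a^3/2 - 215*a^2/16 - 53*a/8 - 15/16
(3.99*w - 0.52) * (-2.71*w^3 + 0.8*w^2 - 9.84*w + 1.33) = -10.8129*w^4 + 4.6012*w^3 - 39.6776*w^2 + 10.4235*w - 0.6916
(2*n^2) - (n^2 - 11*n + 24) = n^2 + 11*n - 24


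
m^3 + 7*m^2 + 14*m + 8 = (m + 1)*(m + 2)*(m + 4)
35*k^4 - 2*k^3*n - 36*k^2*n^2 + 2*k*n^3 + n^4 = (-5*k + n)*(-k + n)*(k + n)*(7*k + n)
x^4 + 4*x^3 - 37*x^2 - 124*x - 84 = (x - 6)*(x + 1)*(x + 2)*(x + 7)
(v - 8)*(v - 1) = v^2 - 9*v + 8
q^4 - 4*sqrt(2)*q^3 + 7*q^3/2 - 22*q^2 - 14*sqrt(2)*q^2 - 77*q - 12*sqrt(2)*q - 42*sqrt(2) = (q + 7/2)*(q - 6*sqrt(2))*(q + sqrt(2))^2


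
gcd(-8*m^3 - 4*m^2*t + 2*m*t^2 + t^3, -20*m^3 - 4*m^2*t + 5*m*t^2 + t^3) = -4*m^2 + t^2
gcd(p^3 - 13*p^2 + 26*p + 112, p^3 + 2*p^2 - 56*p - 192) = p - 8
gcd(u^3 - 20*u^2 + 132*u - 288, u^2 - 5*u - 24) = u - 8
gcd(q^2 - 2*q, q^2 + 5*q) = q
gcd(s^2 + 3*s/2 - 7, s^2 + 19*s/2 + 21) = s + 7/2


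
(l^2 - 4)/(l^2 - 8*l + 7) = (l^2 - 4)/(l^2 - 8*l + 7)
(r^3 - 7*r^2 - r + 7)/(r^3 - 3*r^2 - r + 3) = (r - 7)/(r - 3)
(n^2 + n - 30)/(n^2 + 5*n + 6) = (n^2 + n - 30)/(n^2 + 5*n + 6)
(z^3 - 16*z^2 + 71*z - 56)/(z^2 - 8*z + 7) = z - 8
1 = 1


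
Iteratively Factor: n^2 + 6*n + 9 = (n + 3)*(n + 3)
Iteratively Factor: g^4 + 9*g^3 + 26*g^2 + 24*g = (g + 2)*(g^3 + 7*g^2 + 12*g) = (g + 2)*(g + 3)*(g^2 + 4*g) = (g + 2)*(g + 3)*(g + 4)*(g)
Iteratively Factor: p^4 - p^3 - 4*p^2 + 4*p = (p - 1)*(p^3 - 4*p) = (p - 2)*(p - 1)*(p^2 + 2*p) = (p - 2)*(p - 1)*(p + 2)*(p)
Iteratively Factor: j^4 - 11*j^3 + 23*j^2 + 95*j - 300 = (j - 5)*(j^3 - 6*j^2 - 7*j + 60) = (j - 5)^2*(j^2 - j - 12) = (j - 5)^2*(j + 3)*(j - 4)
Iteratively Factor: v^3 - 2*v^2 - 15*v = (v)*(v^2 - 2*v - 15) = v*(v - 5)*(v + 3)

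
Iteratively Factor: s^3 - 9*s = (s)*(s^2 - 9) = s*(s - 3)*(s + 3)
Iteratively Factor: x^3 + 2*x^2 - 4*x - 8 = (x + 2)*(x^2 - 4) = (x - 2)*(x + 2)*(x + 2)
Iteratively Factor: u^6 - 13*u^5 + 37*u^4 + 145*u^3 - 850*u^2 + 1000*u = (u - 5)*(u^5 - 8*u^4 - 3*u^3 + 130*u^2 - 200*u) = (u - 5)^2*(u^4 - 3*u^3 - 18*u^2 + 40*u) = (u - 5)^3*(u^3 + 2*u^2 - 8*u) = (u - 5)^3*(u - 2)*(u^2 + 4*u) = u*(u - 5)^3*(u - 2)*(u + 4)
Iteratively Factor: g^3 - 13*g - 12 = (g + 3)*(g^2 - 3*g - 4) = (g + 1)*(g + 3)*(g - 4)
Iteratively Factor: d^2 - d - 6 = (d + 2)*(d - 3)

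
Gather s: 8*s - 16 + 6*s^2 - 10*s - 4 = 6*s^2 - 2*s - 20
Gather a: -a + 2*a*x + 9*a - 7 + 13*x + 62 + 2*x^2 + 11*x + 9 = a*(2*x + 8) + 2*x^2 + 24*x + 64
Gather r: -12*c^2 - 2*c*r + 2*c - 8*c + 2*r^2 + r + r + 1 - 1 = -12*c^2 - 6*c + 2*r^2 + r*(2 - 2*c)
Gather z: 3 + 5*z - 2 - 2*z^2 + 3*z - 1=-2*z^2 + 8*z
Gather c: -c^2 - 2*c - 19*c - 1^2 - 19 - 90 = -c^2 - 21*c - 110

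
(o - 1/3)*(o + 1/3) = o^2 - 1/9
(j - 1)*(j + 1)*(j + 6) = j^3 + 6*j^2 - j - 6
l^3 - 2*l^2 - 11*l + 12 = (l - 4)*(l - 1)*(l + 3)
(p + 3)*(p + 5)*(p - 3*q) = p^3 - 3*p^2*q + 8*p^2 - 24*p*q + 15*p - 45*q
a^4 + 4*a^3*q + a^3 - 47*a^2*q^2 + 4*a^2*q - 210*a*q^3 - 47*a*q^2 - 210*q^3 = (a + 1)*(a - 7*q)*(a + 5*q)*(a + 6*q)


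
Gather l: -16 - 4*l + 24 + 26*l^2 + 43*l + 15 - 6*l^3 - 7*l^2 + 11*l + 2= -6*l^3 + 19*l^2 + 50*l + 25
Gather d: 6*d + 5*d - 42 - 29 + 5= 11*d - 66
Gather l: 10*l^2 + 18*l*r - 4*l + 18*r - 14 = 10*l^2 + l*(18*r - 4) + 18*r - 14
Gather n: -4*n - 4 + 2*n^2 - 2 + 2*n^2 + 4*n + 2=4*n^2 - 4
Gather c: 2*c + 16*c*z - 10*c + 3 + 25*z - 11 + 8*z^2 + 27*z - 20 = c*(16*z - 8) + 8*z^2 + 52*z - 28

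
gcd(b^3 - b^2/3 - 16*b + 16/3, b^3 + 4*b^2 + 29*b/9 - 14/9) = b - 1/3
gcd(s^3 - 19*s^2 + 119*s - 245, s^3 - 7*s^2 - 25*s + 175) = s^2 - 12*s + 35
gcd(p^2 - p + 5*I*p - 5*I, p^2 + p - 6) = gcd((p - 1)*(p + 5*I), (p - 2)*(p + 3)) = 1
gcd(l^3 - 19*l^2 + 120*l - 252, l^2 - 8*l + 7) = l - 7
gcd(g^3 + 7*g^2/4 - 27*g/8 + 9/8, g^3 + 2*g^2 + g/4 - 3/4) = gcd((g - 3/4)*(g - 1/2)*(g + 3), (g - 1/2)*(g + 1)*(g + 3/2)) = g - 1/2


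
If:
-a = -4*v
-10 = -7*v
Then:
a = 40/7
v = 10/7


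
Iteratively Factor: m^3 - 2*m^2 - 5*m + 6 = (m - 3)*(m^2 + m - 2) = (m - 3)*(m - 1)*(m + 2)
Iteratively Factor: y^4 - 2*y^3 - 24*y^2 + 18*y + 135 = (y - 3)*(y^3 + y^2 - 21*y - 45) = (y - 3)*(y + 3)*(y^2 - 2*y - 15) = (y - 3)*(y + 3)^2*(y - 5)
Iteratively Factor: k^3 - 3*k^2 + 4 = (k - 2)*(k^2 - k - 2) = (k - 2)*(k + 1)*(k - 2)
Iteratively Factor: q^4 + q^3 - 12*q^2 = (q + 4)*(q^3 - 3*q^2) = q*(q + 4)*(q^2 - 3*q) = q*(q - 3)*(q + 4)*(q)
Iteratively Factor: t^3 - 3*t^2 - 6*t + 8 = (t - 4)*(t^2 + t - 2) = (t - 4)*(t - 1)*(t + 2)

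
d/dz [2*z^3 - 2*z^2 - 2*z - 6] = 6*z^2 - 4*z - 2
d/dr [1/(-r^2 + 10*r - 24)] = 2*(r - 5)/(r^2 - 10*r + 24)^2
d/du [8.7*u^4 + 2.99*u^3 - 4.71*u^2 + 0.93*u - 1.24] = 34.8*u^3 + 8.97*u^2 - 9.42*u + 0.93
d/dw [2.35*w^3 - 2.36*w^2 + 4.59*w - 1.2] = 7.05*w^2 - 4.72*w + 4.59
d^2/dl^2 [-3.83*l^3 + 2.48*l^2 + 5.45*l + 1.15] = 4.96 - 22.98*l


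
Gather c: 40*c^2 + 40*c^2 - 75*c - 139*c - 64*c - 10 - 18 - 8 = 80*c^2 - 278*c - 36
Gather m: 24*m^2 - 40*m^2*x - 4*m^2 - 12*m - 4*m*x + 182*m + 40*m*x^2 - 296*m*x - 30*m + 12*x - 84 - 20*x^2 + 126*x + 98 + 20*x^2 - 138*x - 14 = m^2*(20 - 40*x) + m*(40*x^2 - 300*x + 140)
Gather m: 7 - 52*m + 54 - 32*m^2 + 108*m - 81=-32*m^2 + 56*m - 20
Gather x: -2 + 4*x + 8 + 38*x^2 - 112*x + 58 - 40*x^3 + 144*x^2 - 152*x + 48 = -40*x^3 + 182*x^2 - 260*x + 112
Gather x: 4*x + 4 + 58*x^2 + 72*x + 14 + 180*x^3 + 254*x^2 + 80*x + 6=180*x^3 + 312*x^2 + 156*x + 24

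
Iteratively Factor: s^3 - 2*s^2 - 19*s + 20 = (s - 1)*(s^2 - s - 20) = (s - 1)*(s + 4)*(s - 5)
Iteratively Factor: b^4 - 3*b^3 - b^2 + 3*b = (b)*(b^3 - 3*b^2 - b + 3) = b*(b - 3)*(b^2 - 1) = b*(b - 3)*(b + 1)*(b - 1)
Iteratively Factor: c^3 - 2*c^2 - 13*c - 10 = (c - 5)*(c^2 + 3*c + 2) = (c - 5)*(c + 1)*(c + 2)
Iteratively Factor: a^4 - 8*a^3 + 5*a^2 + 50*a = (a - 5)*(a^3 - 3*a^2 - 10*a) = (a - 5)*(a + 2)*(a^2 - 5*a) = (a - 5)^2*(a + 2)*(a)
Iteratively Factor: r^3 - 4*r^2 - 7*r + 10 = (r - 5)*(r^2 + r - 2) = (r - 5)*(r - 1)*(r + 2)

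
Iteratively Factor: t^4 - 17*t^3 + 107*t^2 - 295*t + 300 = (t - 5)*(t^3 - 12*t^2 + 47*t - 60) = (t - 5)*(t - 4)*(t^2 - 8*t + 15) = (t - 5)^2*(t - 4)*(t - 3)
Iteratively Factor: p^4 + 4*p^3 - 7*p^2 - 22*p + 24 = (p + 4)*(p^3 - 7*p + 6) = (p + 3)*(p + 4)*(p^2 - 3*p + 2) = (p - 2)*(p + 3)*(p + 4)*(p - 1)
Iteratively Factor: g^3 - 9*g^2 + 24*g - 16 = (g - 4)*(g^2 - 5*g + 4) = (g - 4)*(g - 1)*(g - 4)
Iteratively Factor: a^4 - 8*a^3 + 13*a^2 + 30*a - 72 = (a - 3)*(a^3 - 5*a^2 - 2*a + 24) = (a - 3)^2*(a^2 - 2*a - 8) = (a - 4)*(a - 3)^2*(a + 2)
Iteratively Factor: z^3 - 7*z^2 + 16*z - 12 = (z - 3)*(z^2 - 4*z + 4) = (z - 3)*(z - 2)*(z - 2)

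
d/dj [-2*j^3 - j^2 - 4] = 2*j*(-3*j - 1)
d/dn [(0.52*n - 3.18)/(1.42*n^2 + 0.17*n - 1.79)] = (-0.7384*n^2 + 9.0312*n - 0.3902)/(2.0164*n^4 + 0.4828*n^3 - 5.0547*n^2 - 0.6086*n + 3.2041)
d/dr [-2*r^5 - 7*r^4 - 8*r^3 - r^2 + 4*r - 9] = -10*r^4 - 28*r^3 - 24*r^2 - 2*r + 4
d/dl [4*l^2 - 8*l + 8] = 8*l - 8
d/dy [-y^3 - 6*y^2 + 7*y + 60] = -3*y^2 - 12*y + 7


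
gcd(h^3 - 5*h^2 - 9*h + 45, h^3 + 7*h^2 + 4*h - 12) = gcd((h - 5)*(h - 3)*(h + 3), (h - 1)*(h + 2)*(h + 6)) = 1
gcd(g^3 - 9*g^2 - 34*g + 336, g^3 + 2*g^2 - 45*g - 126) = g^2 - g - 42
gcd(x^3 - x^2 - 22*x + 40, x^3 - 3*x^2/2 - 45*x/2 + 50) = x^2 + x - 20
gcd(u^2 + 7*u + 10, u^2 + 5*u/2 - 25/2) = u + 5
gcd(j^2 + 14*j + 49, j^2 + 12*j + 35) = j + 7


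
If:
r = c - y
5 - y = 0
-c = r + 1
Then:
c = 2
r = -3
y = 5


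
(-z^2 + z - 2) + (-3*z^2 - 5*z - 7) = -4*z^2 - 4*z - 9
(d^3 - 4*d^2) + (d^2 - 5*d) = d^3 - 3*d^2 - 5*d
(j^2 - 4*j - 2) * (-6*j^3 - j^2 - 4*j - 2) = -6*j^5 + 23*j^4 + 12*j^3 + 16*j^2 + 16*j + 4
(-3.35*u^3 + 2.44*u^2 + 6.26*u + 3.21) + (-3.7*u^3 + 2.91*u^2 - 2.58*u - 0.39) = -7.05*u^3 + 5.35*u^2 + 3.68*u + 2.82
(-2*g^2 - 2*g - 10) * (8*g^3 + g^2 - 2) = -16*g^5 - 18*g^4 - 82*g^3 - 6*g^2 + 4*g + 20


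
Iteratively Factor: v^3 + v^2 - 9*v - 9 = (v + 1)*(v^2 - 9) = (v - 3)*(v + 1)*(v + 3)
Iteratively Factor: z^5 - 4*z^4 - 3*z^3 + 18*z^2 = (z + 2)*(z^4 - 6*z^3 + 9*z^2) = z*(z + 2)*(z^3 - 6*z^2 + 9*z) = z^2*(z + 2)*(z^2 - 6*z + 9) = z^2*(z - 3)*(z + 2)*(z - 3)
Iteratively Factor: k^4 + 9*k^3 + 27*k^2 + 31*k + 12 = (k + 4)*(k^3 + 5*k^2 + 7*k + 3) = (k + 1)*(k + 4)*(k^2 + 4*k + 3) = (k + 1)^2*(k + 4)*(k + 3)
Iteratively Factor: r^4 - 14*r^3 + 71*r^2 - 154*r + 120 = (r - 2)*(r^3 - 12*r^2 + 47*r - 60) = (r - 5)*(r - 2)*(r^2 - 7*r + 12) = (r - 5)*(r - 3)*(r - 2)*(r - 4)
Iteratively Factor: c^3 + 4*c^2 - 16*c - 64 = (c - 4)*(c^2 + 8*c + 16) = (c - 4)*(c + 4)*(c + 4)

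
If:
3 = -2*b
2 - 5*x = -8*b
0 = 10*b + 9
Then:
No Solution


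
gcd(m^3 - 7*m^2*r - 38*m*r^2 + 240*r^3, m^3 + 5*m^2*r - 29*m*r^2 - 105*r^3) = -m + 5*r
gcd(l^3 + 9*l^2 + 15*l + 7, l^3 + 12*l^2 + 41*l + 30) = l + 1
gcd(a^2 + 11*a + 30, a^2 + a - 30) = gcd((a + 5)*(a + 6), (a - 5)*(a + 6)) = a + 6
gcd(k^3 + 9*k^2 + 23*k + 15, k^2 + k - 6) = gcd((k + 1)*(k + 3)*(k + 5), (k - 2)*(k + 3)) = k + 3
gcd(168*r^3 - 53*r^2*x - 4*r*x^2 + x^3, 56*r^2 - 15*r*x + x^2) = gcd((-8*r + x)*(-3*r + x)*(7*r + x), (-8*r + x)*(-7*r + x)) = -8*r + x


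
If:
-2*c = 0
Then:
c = 0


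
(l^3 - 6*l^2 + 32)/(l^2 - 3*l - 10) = (l^2 - 8*l + 16)/(l - 5)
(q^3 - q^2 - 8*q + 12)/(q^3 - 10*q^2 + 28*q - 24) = (q + 3)/(q - 6)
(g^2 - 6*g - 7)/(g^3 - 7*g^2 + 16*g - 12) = (g^2 - 6*g - 7)/(g^3 - 7*g^2 + 16*g - 12)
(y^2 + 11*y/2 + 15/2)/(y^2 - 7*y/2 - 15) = (y + 3)/(y - 6)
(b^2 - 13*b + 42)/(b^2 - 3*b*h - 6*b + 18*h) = (b - 7)/(b - 3*h)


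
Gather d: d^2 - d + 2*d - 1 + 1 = d^2 + d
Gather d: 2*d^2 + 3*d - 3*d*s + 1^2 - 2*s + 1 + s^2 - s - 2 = 2*d^2 + d*(3 - 3*s) + s^2 - 3*s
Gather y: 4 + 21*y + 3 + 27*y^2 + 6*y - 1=27*y^2 + 27*y + 6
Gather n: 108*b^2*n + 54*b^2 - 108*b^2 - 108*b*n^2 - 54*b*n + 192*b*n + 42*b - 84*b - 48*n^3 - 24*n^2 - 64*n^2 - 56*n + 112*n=-54*b^2 - 42*b - 48*n^3 + n^2*(-108*b - 88) + n*(108*b^2 + 138*b + 56)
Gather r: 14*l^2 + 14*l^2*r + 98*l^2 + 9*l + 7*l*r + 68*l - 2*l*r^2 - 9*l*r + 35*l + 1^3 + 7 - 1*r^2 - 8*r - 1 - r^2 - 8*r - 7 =112*l^2 + 112*l + r^2*(-2*l - 2) + r*(14*l^2 - 2*l - 16)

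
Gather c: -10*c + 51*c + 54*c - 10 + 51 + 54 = 95*c + 95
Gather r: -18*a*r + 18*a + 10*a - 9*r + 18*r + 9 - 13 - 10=28*a + r*(9 - 18*a) - 14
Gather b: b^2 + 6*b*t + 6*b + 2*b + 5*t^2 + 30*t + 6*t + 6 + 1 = b^2 + b*(6*t + 8) + 5*t^2 + 36*t + 7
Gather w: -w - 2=-w - 2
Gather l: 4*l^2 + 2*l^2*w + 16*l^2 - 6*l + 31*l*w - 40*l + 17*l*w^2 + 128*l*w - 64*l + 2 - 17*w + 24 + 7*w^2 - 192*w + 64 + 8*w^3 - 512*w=l^2*(2*w + 20) + l*(17*w^2 + 159*w - 110) + 8*w^3 + 7*w^2 - 721*w + 90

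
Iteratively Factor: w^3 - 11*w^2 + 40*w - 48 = (w - 3)*(w^2 - 8*w + 16) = (w - 4)*(w - 3)*(w - 4)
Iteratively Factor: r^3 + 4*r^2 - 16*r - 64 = (r + 4)*(r^2 - 16) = (r + 4)^2*(r - 4)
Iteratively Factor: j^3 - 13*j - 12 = (j - 4)*(j^2 + 4*j + 3) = (j - 4)*(j + 3)*(j + 1)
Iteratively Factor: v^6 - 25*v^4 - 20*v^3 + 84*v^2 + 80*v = (v + 1)*(v^5 - v^4 - 24*v^3 + 4*v^2 + 80*v) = (v - 2)*(v + 1)*(v^4 + v^3 - 22*v^2 - 40*v) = (v - 2)*(v + 1)*(v + 2)*(v^3 - v^2 - 20*v) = (v - 2)*(v + 1)*(v + 2)*(v + 4)*(v^2 - 5*v) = v*(v - 2)*(v + 1)*(v + 2)*(v + 4)*(v - 5)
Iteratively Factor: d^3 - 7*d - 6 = (d - 3)*(d^2 + 3*d + 2) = (d - 3)*(d + 1)*(d + 2)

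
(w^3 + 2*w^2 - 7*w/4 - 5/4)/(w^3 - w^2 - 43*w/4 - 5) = (w - 1)/(w - 4)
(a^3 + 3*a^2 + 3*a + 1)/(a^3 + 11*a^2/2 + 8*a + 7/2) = 2*(a + 1)/(2*a + 7)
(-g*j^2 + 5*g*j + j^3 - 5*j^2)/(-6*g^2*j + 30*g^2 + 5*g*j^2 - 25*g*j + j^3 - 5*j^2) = j/(6*g + j)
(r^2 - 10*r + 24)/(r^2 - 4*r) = (r - 6)/r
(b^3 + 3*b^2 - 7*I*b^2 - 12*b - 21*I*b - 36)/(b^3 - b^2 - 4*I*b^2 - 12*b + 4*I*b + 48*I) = (b - 3*I)/(b - 4)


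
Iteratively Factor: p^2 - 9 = (p - 3)*(p + 3)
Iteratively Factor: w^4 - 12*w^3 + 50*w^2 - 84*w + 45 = (w - 1)*(w^3 - 11*w^2 + 39*w - 45) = (w - 5)*(w - 1)*(w^2 - 6*w + 9) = (w - 5)*(w - 3)*(w - 1)*(w - 3)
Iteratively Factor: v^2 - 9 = (v + 3)*(v - 3)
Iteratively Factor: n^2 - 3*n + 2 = (n - 1)*(n - 2)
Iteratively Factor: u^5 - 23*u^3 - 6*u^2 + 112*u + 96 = (u - 3)*(u^4 + 3*u^3 - 14*u^2 - 48*u - 32) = (u - 3)*(u + 2)*(u^3 + u^2 - 16*u - 16) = (u - 3)*(u + 1)*(u + 2)*(u^2 - 16) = (u - 3)*(u + 1)*(u + 2)*(u + 4)*(u - 4)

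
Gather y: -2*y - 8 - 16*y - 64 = -18*y - 72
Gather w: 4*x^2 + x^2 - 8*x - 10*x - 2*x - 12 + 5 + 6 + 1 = 5*x^2 - 20*x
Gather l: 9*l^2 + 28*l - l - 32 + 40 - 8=9*l^2 + 27*l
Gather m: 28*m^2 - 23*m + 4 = 28*m^2 - 23*m + 4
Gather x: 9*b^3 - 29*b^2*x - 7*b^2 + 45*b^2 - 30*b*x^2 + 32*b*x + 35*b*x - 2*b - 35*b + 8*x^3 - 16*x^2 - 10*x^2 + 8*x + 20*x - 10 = 9*b^3 + 38*b^2 - 37*b + 8*x^3 + x^2*(-30*b - 26) + x*(-29*b^2 + 67*b + 28) - 10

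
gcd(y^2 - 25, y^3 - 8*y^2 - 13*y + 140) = y - 5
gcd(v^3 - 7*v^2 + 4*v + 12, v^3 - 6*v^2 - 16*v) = 1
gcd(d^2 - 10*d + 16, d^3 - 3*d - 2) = d - 2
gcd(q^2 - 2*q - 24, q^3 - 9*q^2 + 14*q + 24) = q - 6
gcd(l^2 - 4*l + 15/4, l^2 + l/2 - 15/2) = l - 5/2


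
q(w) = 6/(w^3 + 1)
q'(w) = -18*w^2/(w^3 + 1)^2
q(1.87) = 0.80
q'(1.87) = -1.11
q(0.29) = 5.86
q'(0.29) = -1.44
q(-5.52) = -0.04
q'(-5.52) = -0.02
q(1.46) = 1.46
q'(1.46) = -2.27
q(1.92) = 0.74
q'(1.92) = -1.02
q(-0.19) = 6.04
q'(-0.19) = -0.66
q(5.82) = 0.03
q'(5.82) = -0.02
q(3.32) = 0.16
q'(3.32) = -0.14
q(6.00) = 0.03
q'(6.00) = -0.01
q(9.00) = 0.01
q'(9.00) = 0.00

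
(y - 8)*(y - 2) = y^2 - 10*y + 16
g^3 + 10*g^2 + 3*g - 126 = (g - 3)*(g + 6)*(g + 7)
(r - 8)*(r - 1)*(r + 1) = r^3 - 8*r^2 - r + 8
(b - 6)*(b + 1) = b^2 - 5*b - 6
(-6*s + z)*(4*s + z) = -24*s^2 - 2*s*z + z^2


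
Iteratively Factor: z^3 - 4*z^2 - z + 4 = (z + 1)*(z^2 - 5*z + 4) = (z - 1)*(z + 1)*(z - 4)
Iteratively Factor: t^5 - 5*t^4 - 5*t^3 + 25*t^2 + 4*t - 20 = (t + 2)*(t^4 - 7*t^3 + 9*t^2 + 7*t - 10) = (t - 5)*(t + 2)*(t^3 - 2*t^2 - t + 2) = (t - 5)*(t - 2)*(t + 2)*(t^2 - 1) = (t - 5)*(t - 2)*(t + 1)*(t + 2)*(t - 1)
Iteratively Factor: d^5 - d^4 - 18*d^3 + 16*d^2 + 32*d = (d + 4)*(d^4 - 5*d^3 + 2*d^2 + 8*d) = (d - 4)*(d + 4)*(d^3 - d^2 - 2*d) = (d - 4)*(d - 2)*(d + 4)*(d^2 + d) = (d - 4)*(d - 2)*(d + 1)*(d + 4)*(d)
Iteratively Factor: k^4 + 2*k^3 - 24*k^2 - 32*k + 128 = (k - 2)*(k^3 + 4*k^2 - 16*k - 64) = (k - 2)*(k + 4)*(k^2 - 16) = (k - 4)*(k - 2)*(k + 4)*(k + 4)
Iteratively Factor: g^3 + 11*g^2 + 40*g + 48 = (g + 4)*(g^2 + 7*g + 12) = (g + 3)*(g + 4)*(g + 4)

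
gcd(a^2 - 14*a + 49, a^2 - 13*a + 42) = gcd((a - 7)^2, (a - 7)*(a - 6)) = a - 7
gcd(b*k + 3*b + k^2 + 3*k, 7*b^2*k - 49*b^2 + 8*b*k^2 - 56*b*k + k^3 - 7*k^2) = b + k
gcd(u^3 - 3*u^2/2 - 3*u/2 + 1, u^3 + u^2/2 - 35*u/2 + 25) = u - 2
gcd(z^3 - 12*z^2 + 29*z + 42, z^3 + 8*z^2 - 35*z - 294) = z - 6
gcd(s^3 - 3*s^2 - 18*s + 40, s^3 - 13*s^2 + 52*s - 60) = s^2 - 7*s + 10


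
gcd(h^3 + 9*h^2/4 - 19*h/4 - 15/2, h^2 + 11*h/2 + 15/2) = h + 3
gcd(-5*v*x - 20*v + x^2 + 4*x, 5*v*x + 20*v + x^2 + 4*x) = x + 4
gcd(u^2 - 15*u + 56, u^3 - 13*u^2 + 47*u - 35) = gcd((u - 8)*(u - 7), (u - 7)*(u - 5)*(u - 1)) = u - 7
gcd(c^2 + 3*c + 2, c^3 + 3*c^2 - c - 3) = c + 1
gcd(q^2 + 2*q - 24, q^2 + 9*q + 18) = q + 6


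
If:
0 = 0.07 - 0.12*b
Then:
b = 0.58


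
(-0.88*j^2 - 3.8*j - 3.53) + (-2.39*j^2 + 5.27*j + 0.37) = -3.27*j^2 + 1.47*j - 3.16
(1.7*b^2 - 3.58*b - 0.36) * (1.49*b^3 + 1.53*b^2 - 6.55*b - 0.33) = 2.533*b^5 - 2.7332*b^4 - 17.1488*b^3 + 22.3372*b^2 + 3.5394*b + 0.1188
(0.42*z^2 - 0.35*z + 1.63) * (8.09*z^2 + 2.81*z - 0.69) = 3.3978*z^4 - 1.6513*z^3 + 11.9134*z^2 + 4.8218*z - 1.1247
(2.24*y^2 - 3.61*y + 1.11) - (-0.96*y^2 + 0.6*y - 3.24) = 3.2*y^2 - 4.21*y + 4.35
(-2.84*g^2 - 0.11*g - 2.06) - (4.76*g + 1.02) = -2.84*g^2 - 4.87*g - 3.08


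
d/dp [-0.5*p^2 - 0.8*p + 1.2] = -1.0*p - 0.8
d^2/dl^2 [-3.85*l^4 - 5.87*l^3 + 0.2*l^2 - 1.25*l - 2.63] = -46.2*l^2 - 35.22*l + 0.4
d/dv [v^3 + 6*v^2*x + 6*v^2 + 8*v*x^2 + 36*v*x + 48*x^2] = 3*v^2 + 12*v*x + 12*v + 8*x^2 + 36*x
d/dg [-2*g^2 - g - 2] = -4*g - 1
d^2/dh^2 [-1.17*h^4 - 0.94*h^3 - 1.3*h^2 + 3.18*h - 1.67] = -14.04*h^2 - 5.64*h - 2.6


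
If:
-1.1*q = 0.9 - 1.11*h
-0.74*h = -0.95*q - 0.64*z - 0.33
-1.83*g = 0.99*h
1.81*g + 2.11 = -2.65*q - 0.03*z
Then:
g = -0.01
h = 0.02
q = -0.80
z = 0.69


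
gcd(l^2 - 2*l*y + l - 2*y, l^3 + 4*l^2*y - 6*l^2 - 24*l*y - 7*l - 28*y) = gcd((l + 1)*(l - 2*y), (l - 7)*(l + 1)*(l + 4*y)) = l + 1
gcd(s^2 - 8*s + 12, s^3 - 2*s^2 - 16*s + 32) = s - 2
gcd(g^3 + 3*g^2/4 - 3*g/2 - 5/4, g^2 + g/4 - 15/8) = g - 5/4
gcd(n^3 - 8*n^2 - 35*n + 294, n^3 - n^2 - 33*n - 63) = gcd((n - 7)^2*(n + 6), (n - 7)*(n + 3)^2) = n - 7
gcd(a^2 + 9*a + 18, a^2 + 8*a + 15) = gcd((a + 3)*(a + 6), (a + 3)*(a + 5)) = a + 3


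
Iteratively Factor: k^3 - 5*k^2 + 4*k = (k)*(k^2 - 5*k + 4) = k*(k - 4)*(k - 1)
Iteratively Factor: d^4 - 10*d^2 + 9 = (d + 3)*(d^3 - 3*d^2 - d + 3) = (d - 3)*(d + 3)*(d^2 - 1) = (d - 3)*(d + 1)*(d + 3)*(d - 1)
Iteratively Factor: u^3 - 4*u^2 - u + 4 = (u + 1)*(u^2 - 5*u + 4) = (u - 4)*(u + 1)*(u - 1)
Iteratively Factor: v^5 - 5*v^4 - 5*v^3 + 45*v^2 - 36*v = (v)*(v^4 - 5*v^3 - 5*v^2 + 45*v - 36) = v*(v - 1)*(v^3 - 4*v^2 - 9*v + 36) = v*(v - 4)*(v - 1)*(v^2 - 9) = v*(v - 4)*(v - 3)*(v - 1)*(v + 3)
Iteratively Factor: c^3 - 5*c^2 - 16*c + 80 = (c - 4)*(c^2 - c - 20) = (c - 5)*(c - 4)*(c + 4)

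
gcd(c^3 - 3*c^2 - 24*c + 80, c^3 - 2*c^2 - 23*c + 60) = c^2 + c - 20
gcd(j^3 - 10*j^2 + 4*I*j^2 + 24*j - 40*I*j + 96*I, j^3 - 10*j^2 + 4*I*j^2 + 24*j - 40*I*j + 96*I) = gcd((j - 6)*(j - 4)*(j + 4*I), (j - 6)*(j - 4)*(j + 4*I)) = j^3 + j^2*(-10 + 4*I) + j*(24 - 40*I) + 96*I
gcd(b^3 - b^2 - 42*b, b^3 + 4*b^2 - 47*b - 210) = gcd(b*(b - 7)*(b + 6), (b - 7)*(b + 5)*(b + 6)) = b^2 - b - 42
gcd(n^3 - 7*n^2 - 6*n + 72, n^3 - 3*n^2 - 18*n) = n^2 - 3*n - 18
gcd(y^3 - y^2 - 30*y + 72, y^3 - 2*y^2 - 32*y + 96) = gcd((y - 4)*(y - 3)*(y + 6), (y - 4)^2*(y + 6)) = y^2 + 2*y - 24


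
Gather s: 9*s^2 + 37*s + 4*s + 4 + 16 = 9*s^2 + 41*s + 20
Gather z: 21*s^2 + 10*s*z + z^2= 21*s^2 + 10*s*z + z^2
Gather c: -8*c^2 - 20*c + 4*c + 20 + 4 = -8*c^2 - 16*c + 24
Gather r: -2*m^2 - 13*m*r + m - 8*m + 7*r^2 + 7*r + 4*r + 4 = -2*m^2 - 7*m + 7*r^2 + r*(11 - 13*m) + 4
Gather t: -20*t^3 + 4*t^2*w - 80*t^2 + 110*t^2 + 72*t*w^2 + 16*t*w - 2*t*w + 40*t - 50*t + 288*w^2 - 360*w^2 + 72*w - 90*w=-20*t^3 + t^2*(4*w + 30) + t*(72*w^2 + 14*w - 10) - 72*w^2 - 18*w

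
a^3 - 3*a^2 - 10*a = a*(a - 5)*(a + 2)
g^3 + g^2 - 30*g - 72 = (g - 6)*(g + 3)*(g + 4)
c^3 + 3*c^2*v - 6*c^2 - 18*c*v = c*(c - 6)*(c + 3*v)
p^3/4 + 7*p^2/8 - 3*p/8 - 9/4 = (p/4 + 1/2)*(p - 3/2)*(p + 3)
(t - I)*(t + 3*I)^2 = t^3 + 5*I*t^2 - 3*t + 9*I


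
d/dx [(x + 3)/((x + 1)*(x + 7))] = (-x^2 - 6*x - 17)/(x^4 + 16*x^3 + 78*x^2 + 112*x + 49)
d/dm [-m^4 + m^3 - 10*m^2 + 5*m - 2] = -4*m^3 + 3*m^2 - 20*m + 5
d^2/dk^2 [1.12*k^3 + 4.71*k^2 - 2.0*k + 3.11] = 6.72*k + 9.42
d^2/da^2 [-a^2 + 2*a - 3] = -2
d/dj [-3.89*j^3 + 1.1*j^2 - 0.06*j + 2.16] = -11.67*j^2 + 2.2*j - 0.06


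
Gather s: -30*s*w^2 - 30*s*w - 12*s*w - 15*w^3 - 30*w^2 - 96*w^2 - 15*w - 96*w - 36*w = s*(-30*w^2 - 42*w) - 15*w^3 - 126*w^2 - 147*w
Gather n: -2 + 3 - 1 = 0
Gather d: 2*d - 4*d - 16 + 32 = 16 - 2*d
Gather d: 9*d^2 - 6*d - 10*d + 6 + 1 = 9*d^2 - 16*d + 7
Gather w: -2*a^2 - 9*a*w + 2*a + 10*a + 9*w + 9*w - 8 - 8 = -2*a^2 + 12*a + w*(18 - 9*a) - 16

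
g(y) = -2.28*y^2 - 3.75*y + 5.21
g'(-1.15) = 1.49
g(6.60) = -118.86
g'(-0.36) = -2.11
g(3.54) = -36.64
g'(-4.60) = 17.23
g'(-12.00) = 50.97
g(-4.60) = -25.78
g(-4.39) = -22.27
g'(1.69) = -11.46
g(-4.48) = -23.75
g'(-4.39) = 16.27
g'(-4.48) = 16.68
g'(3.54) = -19.89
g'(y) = -4.56*y - 3.75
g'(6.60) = -33.85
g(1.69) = -7.64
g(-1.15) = 6.51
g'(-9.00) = 37.29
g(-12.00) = -278.11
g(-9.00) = -145.72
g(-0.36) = 6.26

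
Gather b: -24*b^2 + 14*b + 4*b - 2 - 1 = -24*b^2 + 18*b - 3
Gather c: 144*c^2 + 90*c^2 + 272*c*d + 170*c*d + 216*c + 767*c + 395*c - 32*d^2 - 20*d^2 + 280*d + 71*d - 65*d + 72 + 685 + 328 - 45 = 234*c^2 + c*(442*d + 1378) - 52*d^2 + 286*d + 1040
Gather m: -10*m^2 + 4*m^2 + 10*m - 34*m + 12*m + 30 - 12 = -6*m^2 - 12*m + 18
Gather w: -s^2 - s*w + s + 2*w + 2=-s^2 + s + w*(2 - s) + 2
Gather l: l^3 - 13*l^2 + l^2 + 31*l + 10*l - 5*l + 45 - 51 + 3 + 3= l^3 - 12*l^2 + 36*l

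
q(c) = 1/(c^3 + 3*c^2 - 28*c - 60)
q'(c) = (-3*c^2 - 6*c + 28)/(c^3 + 3*c^2 - 28*c - 60)^2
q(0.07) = -0.02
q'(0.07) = 0.01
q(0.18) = -0.02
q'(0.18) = 0.01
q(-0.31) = -0.02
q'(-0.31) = 0.01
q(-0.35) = -0.02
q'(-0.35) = 0.01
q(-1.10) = -0.04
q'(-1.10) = 0.04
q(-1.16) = -0.04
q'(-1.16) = 0.05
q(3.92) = -0.02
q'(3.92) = -0.01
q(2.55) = -0.01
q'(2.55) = -0.00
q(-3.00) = 0.04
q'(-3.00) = 0.03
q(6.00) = 0.01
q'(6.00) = -0.01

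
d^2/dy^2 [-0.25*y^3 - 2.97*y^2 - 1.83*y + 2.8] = -1.5*y - 5.94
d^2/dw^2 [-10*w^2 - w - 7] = -20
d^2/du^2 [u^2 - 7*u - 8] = 2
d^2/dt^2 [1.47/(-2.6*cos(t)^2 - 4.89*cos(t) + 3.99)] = (39.7488*(1 - cos(t)^2)^2 + 56.06874*cos(t)^3 + 116.024307*cos(t)^2 - 83.456163*cos(t) - 140.549934)/(2.6*cos(t)^2 + 4.89*cos(t) - 3.99)^3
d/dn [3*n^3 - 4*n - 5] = 9*n^2 - 4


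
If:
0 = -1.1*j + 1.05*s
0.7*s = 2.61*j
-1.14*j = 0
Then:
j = 0.00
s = 0.00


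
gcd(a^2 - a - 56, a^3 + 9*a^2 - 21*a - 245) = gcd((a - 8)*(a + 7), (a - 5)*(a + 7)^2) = a + 7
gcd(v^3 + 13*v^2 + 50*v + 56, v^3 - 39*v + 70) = v + 7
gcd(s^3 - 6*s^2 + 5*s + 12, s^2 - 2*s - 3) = s^2 - 2*s - 3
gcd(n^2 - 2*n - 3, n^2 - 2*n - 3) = n^2 - 2*n - 3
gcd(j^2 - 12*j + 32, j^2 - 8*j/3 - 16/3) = j - 4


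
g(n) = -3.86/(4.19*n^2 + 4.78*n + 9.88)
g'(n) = -3.86*(-8.38*n - 4.78)/(4.19*n^2 + 4.78*n + 9.88)^2 = (32.3468*n + 18.4508)/(4.19*n^2 + 4.78*n + 9.88)^2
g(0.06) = -0.38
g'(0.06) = 0.20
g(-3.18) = -0.10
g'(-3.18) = -0.06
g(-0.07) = -0.40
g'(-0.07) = 0.18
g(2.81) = -0.07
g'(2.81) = 0.03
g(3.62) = -0.05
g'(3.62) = 0.02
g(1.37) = -0.16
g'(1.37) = 0.11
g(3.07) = -0.06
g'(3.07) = 0.03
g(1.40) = -0.16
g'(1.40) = 0.10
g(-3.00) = -0.12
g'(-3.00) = -0.07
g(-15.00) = -0.00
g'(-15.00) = -0.00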